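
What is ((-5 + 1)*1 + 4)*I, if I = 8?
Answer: 0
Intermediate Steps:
((-5 + 1)*1 + 4)*I = ((-5 + 1)*1 + 4)*8 = (-4*1 + 4)*8 = (-4 + 4)*8 = 0*8 = 0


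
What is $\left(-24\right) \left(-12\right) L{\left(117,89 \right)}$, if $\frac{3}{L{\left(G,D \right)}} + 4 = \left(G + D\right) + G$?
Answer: $\frac{864}{319} \approx 2.7085$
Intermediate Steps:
$L{\left(G,D \right)} = \frac{3}{-4 + D + 2 G}$ ($L{\left(G,D \right)} = \frac{3}{-4 + \left(\left(G + D\right) + G\right)} = \frac{3}{-4 + \left(\left(D + G\right) + G\right)} = \frac{3}{-4 + \left(D + 2 G\right)} = \frac{3}{-4 + D + 2 G}$)
$\left(-24\right) \left(-12\right) L{\left(117,89 \right)} = \left(-24\right) \left(-12\right) \frac{3}{-4 + 89 + 2 \cdot 117} = 288 \frac{3}{-4 + 89 + 234} = 288 \cdot \frac{3}{319} = \frac{864}{319}$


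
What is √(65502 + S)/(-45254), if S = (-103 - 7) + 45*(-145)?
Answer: -37*√43/45254 ≈ -0.0053614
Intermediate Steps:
S = -6635 (S = -110 - 6525 = -6635)
√(65502 + S)/(-45254) = √(65502 - 6635)/(-45254) = √58867*(-1/45254) = (37*√43)*(-1/45254) = -37*√43/45254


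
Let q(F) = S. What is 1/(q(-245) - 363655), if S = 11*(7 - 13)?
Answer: -1/363721 ≈ -2.7494e-6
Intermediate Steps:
S = -66 (S = 11*(-6) = -66)
q(F) = -66
1/(q(-245) - 363655) = 1/(-66 - 363655) = 1/(-363721) = -1/363721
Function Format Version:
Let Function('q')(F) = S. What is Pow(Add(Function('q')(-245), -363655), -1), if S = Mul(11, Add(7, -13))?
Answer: Rational(-1, 363721) ≈ -2.7494e-6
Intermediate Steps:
S = -66 (S = Mul(11, -6) = -66)
Function('q')(F) = -66
Pow(Add(Function('q')(-245), -363655), -1) = Pow(Add(-66, -363655), -1) = Pow(-363721, -1) = Rational(-1, 363721)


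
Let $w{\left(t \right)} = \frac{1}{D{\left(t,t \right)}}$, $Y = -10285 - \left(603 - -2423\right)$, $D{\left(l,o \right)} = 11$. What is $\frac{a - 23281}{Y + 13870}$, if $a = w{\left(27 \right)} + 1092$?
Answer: $- \frac{244078}{6149} \approx -39.694$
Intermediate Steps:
$Y = -13311$ ($Y = -10285 - \left(603 + 2423\right) = -10285 - 3026 = -13311$)
$w{\left(t \right)} = \frac{1}{11}$
$a = \frac{12013}{11}$ ($a = \frac{1}{11} + 1092 = \frac{12013}{11} \approx 1092.1$)
$\frac{a - 23281}{Y + 13870} = \frac{\frac{12013}{11} - 23281}{-13311 + 13870} = - \frac{244078}{11 \cdot 559} = \left(- \frac{244078}{11}\right) \frac{1}{559} = - \frac{244078}{6149}$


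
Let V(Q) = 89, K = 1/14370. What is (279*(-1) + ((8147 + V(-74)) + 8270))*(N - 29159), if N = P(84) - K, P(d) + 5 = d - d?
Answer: -2266839857529/4790 ≈ -4.7324e+8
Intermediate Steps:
P(d) = -5 (P(d) = -5 + (d - d) = -5 + 0 = -5)
K = 1/14370 ≈ 6.9589e-5
N = -71851/14370 (N = -5 - 1*1/14370 = -5 - 1/14370 = -71851/14370 ≈ -5.0001)
(279*(-1) + ((8147 + V(-74)) + 8270))*(N - 29159) = (279*(-1) + ((8147 + 89) + 8270))*(-71851/14370 - 29159) = (-279 + (8236 + 8270))*(-419086681/14370) = (-279 + 16506)*(-419086681/14370) = 16227*(-419086681/14370) = -2266839857529/4790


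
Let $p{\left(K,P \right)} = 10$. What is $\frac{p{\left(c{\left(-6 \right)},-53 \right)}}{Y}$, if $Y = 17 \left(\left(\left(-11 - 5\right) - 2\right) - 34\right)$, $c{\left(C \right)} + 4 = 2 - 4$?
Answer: $- \frac{5}{442} \approx -0.011312$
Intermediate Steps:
$c{\left(C \right)} = -6$ ($c{\left(C \right)} = -4 + \left(2 - 4\right) = -4 - 2 = -6$)
$Y = -884$ ($Y = 17 \left(\left(-16 - 2\right) - 34\right) = 17 \left(-18 - 34\right) = 17 \left(-52\right) = -884$)
$\frac{p{\left(c{\left(-6 \right)},-53 \right)}}{Y} = \frac{10}{-884} = 10 \left(- \frac{1}{884}\right) = - \frac{5}{442}$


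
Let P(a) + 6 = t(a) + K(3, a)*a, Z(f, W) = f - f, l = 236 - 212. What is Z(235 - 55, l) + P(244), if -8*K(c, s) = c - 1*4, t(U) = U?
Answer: 537/2 ≈ 268.50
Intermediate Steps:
l = 24
K(c, s) = ½ - c/8 (K(c, s) = -(c - 1*4)/8 = -(c - 4)/8 = -(-4 + c)/8 = ½ - c/8)
Z(f, W) = 0
P(a) = -6 + 9*a/8 (P(a) = -6 + (a + (½ - ⅛*3)*a) = -6 + (a + (½ - 3/8)*a) = -6 + (a + a/8) = -6 + 9*a/8)
Z(235 - 55, l) + P(244) = 0 + (-6 + (9/8)*244) = 0 + (-6 + 549/2) = 0 + 537/2 = 537/2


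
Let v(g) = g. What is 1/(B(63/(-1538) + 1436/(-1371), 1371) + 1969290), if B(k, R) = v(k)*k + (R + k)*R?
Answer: 4446185525604/17106432150930996427 ≈ 2.5991e-7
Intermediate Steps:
B(k, R) = k**2 + R*(R + k) (B(k, R) = k*k + (R + k)*R = k**2 + R*(R + k))
1/(B(63/(-1538) + 1436/(-1371), 1371) + 1969290) = 1/((1371**2 + (63/(-1538) + 1436/(-1371))**2 + 1371*(63/(-1538) + 1436/(-1371))) + 1969290) = 1/((1879641 + (63*(-1/1538) + 1436*(-1/1371))**2 + 1371*(63*(-1/1538) + 1436*(-1/1371))) + 1969290) = 1/((1879641 + (-63/1538 - 1436/1371)**2 + 1371*(-63/1538 - 1436/1371)) + 1969290) = 1/((1879641 + (-2294941/2108598)**2 + 1371*(-2294941/2108598)) + 1969290) = 1/((1879641 + 5266754193481/4446185525604 - 2294941/1538) + 1969290) = 1/(8350603457214295267/4446185525604 + 1969290) = 1/(17106432150930996427/4446185525604) = 4446185525604/17106432150930996427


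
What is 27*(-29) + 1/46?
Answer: -36017/46 ≈ -782.98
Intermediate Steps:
27*(-29) + 1/46 = -783 + 1/46 = -36017/46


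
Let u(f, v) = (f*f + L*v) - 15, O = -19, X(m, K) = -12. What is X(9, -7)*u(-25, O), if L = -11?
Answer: -9828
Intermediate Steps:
u(f, v) = -15 + f² - 11*v (u(f, v) = (f*f - 11*v) - 15 = (f² - 11*v) - 15 = -15 + f² - 11*v)
X(9, -7)*u(-25, O) = -12*(-15 + (-25)² - 11*(-19)) = -12*(-15 + 625 + 209) = -12*819 = -9828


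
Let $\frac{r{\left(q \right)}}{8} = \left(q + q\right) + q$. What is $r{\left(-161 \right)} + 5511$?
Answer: $1647$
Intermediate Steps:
$r{\left(q \right)} = 24 q$ ($r{\left(q \right)} = 8 \left(\left(q + q\right) + q\right) = 8 \left(2 q + q\right) = 8 \cdot 3 q = 24 q$)
$r{\left(-161 \right)} + 5511 = 24 \left(-161\right) + 5511 = -3864 + 5511 = 1647$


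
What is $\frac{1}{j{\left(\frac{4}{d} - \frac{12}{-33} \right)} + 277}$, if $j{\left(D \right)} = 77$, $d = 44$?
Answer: $\frac{1}{354} \approx 0.0028249$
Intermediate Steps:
$\frac{1}{j{\left(\frac{4}{d} - \frac{12}{-33} \right)} + 277} = \frac{1}{77 + 277} = \frac{1}{354}$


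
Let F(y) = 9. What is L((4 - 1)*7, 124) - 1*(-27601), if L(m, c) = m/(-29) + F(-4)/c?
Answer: 99250853/3596 ≈ 27600.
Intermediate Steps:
L(m, c) = 9/c - m/29 (L(m, c) = m/(-29) + 9/c = m*(-1/29) + 9/c = -m/29 + 9/c = 9/c - m/29)
L((4 - 1)*7, 124) - 1*(-27601) = (9/124 - (4 - 1)*7/29) - 1*(-27601) = (9*(1/124) - 3*7/29) + 27601 = (9/124 - 1/29*21) + 27601 = (9/124 - 21/29) + 27601 = -2343/3596 + 27601 = 99250853/3596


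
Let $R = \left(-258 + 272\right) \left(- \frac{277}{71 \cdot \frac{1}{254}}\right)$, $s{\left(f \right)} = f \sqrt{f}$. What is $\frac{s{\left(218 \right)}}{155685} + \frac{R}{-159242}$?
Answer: $\frac{492506}{5653091} + \frac{218 \sqrt{218}}{155685} \approx 0.1078$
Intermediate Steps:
$s{\left(f \right)} = f^{\frac{3}{2}}$
$R = - \frac{985012}{71}$ ($R = 14 \left(- \frac{277}{71 \cdot \frac{1}{254}}\right) = 14 \left(- \frac{277}{\frac{71}{254}}\right) = 14 \left(\left(-277\right) \frac{254}{71}\right) = 14 \left(- \frac{70358}{71}\right) = - \frac{985012}{71} \approx -13873.0$)
$\frac{s{\left(218 \right)}}{155685} + \frac{R}{-159242} = \frac{218^{\frac{3}{2}}}{155685} - \frac{985012}{71 \left(-159242\right)} = 218 \sqrt{218} \cdot \frac{1}{155685} - - \frac{492506}{5653091} = \frac{218 \sqrt{218}}{155685} + \frac{492506}{5653091} = \frac{492506}{5653091} + \frac{218 \sqrt{218}}{155685}$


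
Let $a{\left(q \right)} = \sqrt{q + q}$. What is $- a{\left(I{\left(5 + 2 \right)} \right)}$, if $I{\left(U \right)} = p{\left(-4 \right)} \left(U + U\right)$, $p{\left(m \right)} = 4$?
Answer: $- 4 \sqrt{7} \approx -10.583$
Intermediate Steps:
$I{\left(U \right)} = 8 U$ ($I{\left(U \right)} = 4 \left(U + U\right) = 4 \cdot 2 U = 8 U$)
$a{\left(q \right)} = \sqrt{2} \sqrt{q}$ ($a{\left(q \right)} = \sqrt{2 q} = \sqrt{2} \sqrt{q}$)
$- a{\left(I{\left(5 + 2 \right)} \right)} = - \sqrt{2} \sqrt{8 \left(5 + 2\right)} = - \sqrt{2} \sqrt{8 \cdot 7} = - \sqrt{2} \sqrt{56} = - \sqrt{2} \cdot 2 \sqrt{14} = - 4 \sqrt{7}$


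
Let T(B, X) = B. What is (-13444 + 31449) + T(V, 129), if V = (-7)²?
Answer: 18054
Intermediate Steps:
V = 49
(-13444 + 31449) + T(V, 129) = (-13444 + 31449) + 49 = 18005 + 49 = 18054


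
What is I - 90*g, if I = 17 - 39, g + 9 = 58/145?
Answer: 752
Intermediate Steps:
g = -43/5 (g = -9 + 58/145 = -9 + 58*(1/145) = -9 + ⅖ = -43/5 ≈ -8.6000)
I = -22
I - 90*g = -22 - 90*(-43/5) = -22 + 774 = 752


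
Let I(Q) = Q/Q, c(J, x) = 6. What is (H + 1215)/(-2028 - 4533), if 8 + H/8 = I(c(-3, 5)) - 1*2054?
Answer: 1697/729 ≈ 2.3278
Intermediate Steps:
I(Q) = 1
H = -16488 (H = -64 + 8*(1 - 1*2054) = -64 + 8*(1 - 2054) = -64 + 8*(-2053) = -64 - 16424 = -16488)
(H + 1215)/(-2028 - 4533) = (-16488 + 1215)/(-2028 - 4533) = -15273/(-6561) = -15273*(-1/6561) = 1697/729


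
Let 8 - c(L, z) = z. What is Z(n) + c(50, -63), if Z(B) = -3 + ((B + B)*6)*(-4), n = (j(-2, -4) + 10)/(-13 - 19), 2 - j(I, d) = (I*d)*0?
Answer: 86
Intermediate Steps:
c(L, z) = 8 - z
j(I, d) = 2 (j(I, d) = 2 - I*d*0 = 2 - 1*0 = 2 + 0 = 2)
n = -3/8 (n = (2 + 10)/(-13 - 19) = 12/(-32) = 12*(-1/32) = -3/8 ≈ -0.37500)
Z(B) = -3 - 48*B (Z(B) = -3 + ((2*B)*6)*(-4) = -3 + (12*B)*(-4) = -3 - 48*B)
Z(n) + c(50, -63) = (-3 - 48*(-3/8)) + (8 - 1*(-63)) = (-3 + 18) + (8 + 63) = 15 + 71 = 86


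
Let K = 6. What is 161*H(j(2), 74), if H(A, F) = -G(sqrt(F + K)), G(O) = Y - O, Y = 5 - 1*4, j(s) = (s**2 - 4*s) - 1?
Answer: -161 + 644*sqrt(5) ≈ 1279.0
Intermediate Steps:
j(s) = -1 + s**2 - 4*s
Y = 1 (Y = 5 - 4 = 1)
G(O) = 1 - O
H(A, F) = -1 + sqrt(6 + F) (H(A, F) = -(1 - sqrt(F + 6)) = -(1 - sqrt(6 + F)) = -1 + sqrt(6 + F))
161*H(j(2), 74) = 161*(-1 + sqrt(6 + 74)) = 161*(-1 + sqrt(80)) = 161*(-1 + 4*sqrt(5)) = -161 + 644*sqrt(5)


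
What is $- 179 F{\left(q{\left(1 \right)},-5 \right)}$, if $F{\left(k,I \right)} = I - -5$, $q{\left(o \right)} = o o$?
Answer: $0$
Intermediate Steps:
$q{\left(o \right)} = o^{2}$
$F{\left(k,I \right)} = 5 + I$ ($F{\left(k,I \right)} = I + 5 = 5 + I$)
$- 179 F{\left(q{\left(1 \right)},-5 \right)} = - 179 \left(5 - 5\right) = \left(-179\right) 0 = 0$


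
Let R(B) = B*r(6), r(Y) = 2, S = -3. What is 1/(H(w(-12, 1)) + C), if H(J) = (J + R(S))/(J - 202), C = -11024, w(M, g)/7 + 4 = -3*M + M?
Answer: -31/341811 ≈ -9.0693e-5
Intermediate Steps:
w(M, g) = -28 - 14*M (w(M, g) = -28 + 7*(-3*M + M) = -28 + 7*(-2*M) = -28 - 14*M)
R(B) = 2*B (R(B) = B*2 = 2*B)
H(J) = (-6 + J)/(-202 + J) (H(J) = (J + 2*(-3))/(J - 202) = (J - 6)/(-202 + J) = (-6 + J)/(-202 + J))
1/(H(w(-12, 1)) + C) = 1/((-6 + (-28 - 14*(-12)))/(-202 + (-28 - 14*(-12))) - 11024) = 1/((-6 + (-28 + 168))/(-202 + (-28 + 168)) - 11024) = 1/((-6 + 140)/(-202 + 140) - 11024) = 1/(134/(-62) - 11024) = 1/(-1/62*134 - 11024) = 1/(-67/31 - 11024) = 1/(-341811/31) = -31/341811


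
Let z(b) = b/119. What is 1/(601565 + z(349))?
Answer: 119/71586584 ≈ 1.6623e-6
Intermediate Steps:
z(b) = b/119 (z(b) = b*(1/119) = b/119)
1/(601565 + z(349)) = 1/(601565 + (1/119)*349) = 1/(601565 + 349/119) = 1/(71586584/119) = 119/71586584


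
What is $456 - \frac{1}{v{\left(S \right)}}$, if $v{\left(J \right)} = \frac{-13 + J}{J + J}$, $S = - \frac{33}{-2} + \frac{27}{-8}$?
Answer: $246$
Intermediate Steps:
$S = \frac{105}{8}$ ($S = \left(-33\right) \left(- \frac{1}{2}\right) + 27 \left(- \frac{1}{8}\right) = \frac{33}{2} - \frac{27}{8} = \frac{105}{8} \approx 13.125$)
$v{\left(J \right)} = \frac{-13 + J}{2 J}$
$456 - \frac{1}{v{\left(S \right)}} = 456 - \frac{1}{\frac{1}{2} \frac{1}{\frac{105}{8}} \left(-13 + \frac{105}{8}\right)} = 456 - \frac{1}{\frac{1}{2} \cdot \frac{8}{105} \cdot \frac{1}{8}} = 456 - \frac{1}{\frac{1}{210}} = 456 - 210 = 246$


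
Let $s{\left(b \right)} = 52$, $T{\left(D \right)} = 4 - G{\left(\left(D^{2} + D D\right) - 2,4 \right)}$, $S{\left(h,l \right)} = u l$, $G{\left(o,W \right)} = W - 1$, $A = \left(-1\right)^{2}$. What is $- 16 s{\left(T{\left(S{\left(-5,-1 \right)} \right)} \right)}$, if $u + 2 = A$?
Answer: $-832$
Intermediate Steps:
$A = 1$
$u = -1$ ($u = -2 + 1 = -1$)
$G{\left(o,W \right)} = -1 + W$
$S{\left(h,l \right)} = - l$
$T{\left(D \right)} = 1$ ($T{\left(D \right)} = 4 - \left(-1 + 4\right) = 4 - 3 = 1$)
$- 16 s{\left(T{\left(S{\left(-5,-1 \right)} \right)} \right)} = \left(-16\right) 52 = -832$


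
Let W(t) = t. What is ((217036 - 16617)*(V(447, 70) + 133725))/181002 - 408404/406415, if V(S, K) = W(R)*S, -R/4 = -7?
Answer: 3970578783883159/24520642610 ≈ 1.6193e+5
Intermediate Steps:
R = 28 (R = -4*(-7) = 28)
V(S, K) = 28*S
((217036 - 16617)*(V(447, 70) + 133725))/181002 - 408404/406415 = ((217036 - 16617)*(28*447 + 133725))/181002 - 408404/406415 = (200419*(12516 + 133725))*(1/181002) - 408404*1/406415 = (200419*146241)*(1/181002) - 408404/406415 = 29309474979*(1/181002) - 408404/406415 = 9769824993/60334 - 408404/406415 = 3970578783883159/24520642610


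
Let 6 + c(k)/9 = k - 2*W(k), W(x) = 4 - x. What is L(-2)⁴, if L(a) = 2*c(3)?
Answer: 65610000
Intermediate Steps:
c(k) = -126 + 27*k (c(k) = -54 + 9*(k - 2*(4 - k)) = -54 + 9*(k + (-8 + 2*k)) = -54 + 9*(-8 + 3*k) = -54 + (-72 + 27*k) = -126 + 27*k)
L(a) = -90 (L(a) = 2*(-126 + 27*3) = 2*(-126 + 81) = 2*(-45) = -90)
L(-2)⁴ = (-90)⁴ = 65610000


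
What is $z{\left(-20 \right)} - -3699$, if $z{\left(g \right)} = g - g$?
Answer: $3699$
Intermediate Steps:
$z{\left(g \right)} = 0$
$z{\left(-20 \right)} - -3699 = 0 - -3699 = 0 + 3699 = 3699$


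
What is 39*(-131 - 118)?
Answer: -9711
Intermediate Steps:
39*(-131 - 118) = 39*(-249) = -9711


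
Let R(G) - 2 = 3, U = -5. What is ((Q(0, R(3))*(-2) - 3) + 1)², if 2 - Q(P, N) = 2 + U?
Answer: 144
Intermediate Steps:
R(G) = 5 (R(G) = 2 + 3 = 5)
Q(P, N) = 5 (Q(P, N) = 2 - (2 - 5) = 2 - 1*(-3) = 2 + 3 = 5)
((Q(0, R(3))*(-2) - 3) + 1)² = ((5*(-2) - 3) + 1)² = ((-10 - 3) + 1)² = (-13 + 1)² = (-12)² = 144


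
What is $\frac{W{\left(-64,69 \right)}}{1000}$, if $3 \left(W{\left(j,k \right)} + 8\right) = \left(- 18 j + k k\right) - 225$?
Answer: $\frac{236}{125} \approx 1.888$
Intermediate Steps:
$W{\left(j,k \right)} = -83 - 6 j + \frac{k^{2}}{3}$ ($W{\left(j,k \right)} = -8 + \frac{\left(- 18 j + k k\right) - 225}{3} = -8 + \frac{\left(- 18 j + k^{2}\right) - 225}{3} = -8 + \frac{\left(k^{2} - 18 j\right) - 225}{3} = -8 + \frac{-225 + k^{2} - 18 j}{3} = -8 - \left(75 + 6 j - \frac{k^{2}}{3}\right) = -83 - 6 j + \frac{k^{2}}{3}$)
$\frac{W{\left(-64,69 \right)}}{1000} = \frac{-83 - -384 + \frac{69^{2}}{3}}{1000} = \left(-83 + 384 + \frac{1}{3} \cdot 4761\right) \frac{1}{1000} = \left(-83 + 384 + 1587\right) \frac{1}{1000} = 1888 \cdot \frac{1}{1000} = \frac{236}{125}$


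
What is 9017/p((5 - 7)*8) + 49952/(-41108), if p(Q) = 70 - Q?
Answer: 2130087/20554 ≈ 103.63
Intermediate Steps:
9017/p((5 - 7)*8) + 49952/(-41108) = 9017/(70 - (5 - 7)*8) + 49952/(-41108) = 9017/(70 - (-2)*8) + 49952*(-1/41108) = 9017/(70 - 1*(-16)) - 12488/10277 = 9017/(70 + 16) - 12488/10277 = 9017/86 - 12488/10277 = 2130087/20554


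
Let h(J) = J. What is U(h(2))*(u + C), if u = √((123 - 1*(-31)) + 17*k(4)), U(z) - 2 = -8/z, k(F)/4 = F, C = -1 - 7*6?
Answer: 86 - 2*√426 ≈ 44.720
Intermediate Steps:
C = -43 (C = -1 - 42 = -43)
k(F) = 4*F
U(z) = 2 - 8/z
u = √426 (u = √((123 - 1*(-31)) + 17*(4*4)) = √((123 + 31) + 17*16) = √(154 + 272) = √426 ≈ 20.640)
U(h(2))*(u + C) = (2 - 8/2)*(√426 - 43) = (2 - 8*½)*(-43 + √426) = (2 - 4)*(-43 + √426) = -2*(-43 + √426) = 86 - 2*√426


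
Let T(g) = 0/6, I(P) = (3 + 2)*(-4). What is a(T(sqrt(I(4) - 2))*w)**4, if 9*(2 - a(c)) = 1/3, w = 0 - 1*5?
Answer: 7890481/531441 ≈ 14.847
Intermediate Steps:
I(P) = -20 (I(P) = 5*(-4) = -20)
w = -5 (w = 0 - 5 = -5)
T(g) = 0 (T(g) = 0*(1/6) = 0)
a(c) = 53/27 (a(c) = 2 - 1/9/3 = 2 - 1/9*1/3 = 2 - 1/27 = 53/27)
a(T(sqrt(I(4) - 2))*w)**4 = (53/27)**4 = 7890481/531441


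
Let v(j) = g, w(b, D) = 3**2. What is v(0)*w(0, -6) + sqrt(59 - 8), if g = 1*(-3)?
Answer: -27 + sqrt(51) ≈ -19.859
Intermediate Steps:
w(b, D) = 9
g = -3
v(j) = -3
v(0)*w(0, -6) + sqrt(59 - 8) = -3*9 + sqrt(59 - 8) = -27 + sqrt(51)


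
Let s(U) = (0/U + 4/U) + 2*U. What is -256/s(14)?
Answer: -896/99 ≈ -9.0505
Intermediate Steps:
s(U) = 2*U + 4/U (s(U) = (0 + 4/U) + 2*U = 4/U + 2*U = 2*U + 4/U)
-256/s(14) = -256/(2*14 + 4/14) = -256/(28 + 4*(1/14)) = -256/(28 + 2/7) = -256/198/7 = -256*7/198 = -896/99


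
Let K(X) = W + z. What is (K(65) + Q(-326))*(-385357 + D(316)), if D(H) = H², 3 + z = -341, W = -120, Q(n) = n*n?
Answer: -30209431812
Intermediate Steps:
Q(n) = n²
z = -344 (z = -3 - 341 = -344)
K(X) = -464 (K(X) = -120 - 344 = -464)
(K(65) + Q(-326))*(-385357 + D(316)) = (-464 + (-326)²)*(-385357 + 316²) = (-464 + 106276)*(-385357 + 99856) = 105812*(-285501) = -30209431812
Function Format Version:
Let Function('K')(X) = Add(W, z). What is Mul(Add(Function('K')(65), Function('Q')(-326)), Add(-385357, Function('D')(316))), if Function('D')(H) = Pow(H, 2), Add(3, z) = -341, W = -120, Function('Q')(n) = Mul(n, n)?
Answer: -30209431812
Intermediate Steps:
Function('Q')(n) = Pow(n, 2)
z = -344 (z = Add(-3, -341) = -344)
Function('K')(X) = -464 (Function('K')(X) = Add(-120, -344) = -464)
Mul(Add(Function('K')(65), Function('Q')(-326)), Add(-385357, Function('D')(316))) = Mul(Add(-464, Pow(-326, 2)), Add(-385357, Pow(316, 2))) = Mul(Add(-464, 106276), Add(-385357, 99856)) = Mul(105812, -285501) = -30209431812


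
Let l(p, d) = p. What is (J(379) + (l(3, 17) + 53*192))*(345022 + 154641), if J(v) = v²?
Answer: 76858162660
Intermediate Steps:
(J(379) + (l(3, 17) + 53*192))*(345022 + 154641) = (379² + (3 + 53*192))*(345022 + 154641) = (143641 + (3 + 10176))*499663 = (143641 + 10179)*499663 = 153820*499663 = 76858162660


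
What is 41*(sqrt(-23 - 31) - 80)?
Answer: -3280 + 123*I*sqrt(6) ≈ -3280.0 + 301.29*I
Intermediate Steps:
41*(sqrt(-23 - 31) - 80) = 41*(sqrt(-54) - 80) = 41*(3*I*sqrt(6) - 80) = 41*(-80 + 3*I*sqrt(6)) = -3280 + 123*I*sqrt(6)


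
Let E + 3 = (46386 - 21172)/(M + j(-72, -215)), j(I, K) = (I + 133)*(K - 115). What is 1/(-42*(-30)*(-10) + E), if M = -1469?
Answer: -21599/272237411 ≈ -7.9339e-5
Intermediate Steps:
j(I, K) = (-115 + K)*(133 + I) (j(I, K) = (133 + I)*(-115 + K) = (-115 + K)*(133 + I))
E = -90011/21599 (E = -3 + (46386 - 21172)/(-1469 + (-15295 - 115*(-72) + 133*(-215) - 72*(-215))) = -3 + 25214/(-1469 + (-15295 + 8280 - 28595 + 15480)) = -3 + 25214/(-1469 - 20130) = -3 + 25214/(-21599) = -3 + 25214*(-1/21599) = -3 - 25214/21599 = -90011/21599 ≈ -4.1674)
1/(-42*(-30)*(-10) + E) = 1/(-42*(-30)*(-10) - 90011/21599) = 1/(1260*(-10) - 90011/21599) = 1/(-12600 - 90011/21599) = 1/(-272237411/21599) = -21599/272237411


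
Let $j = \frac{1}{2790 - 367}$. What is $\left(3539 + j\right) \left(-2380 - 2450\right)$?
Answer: $- \frac{41417240340}{2423} \approx -1.7093 \cdot 10^{7}$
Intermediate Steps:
$j = \frac{1}{2423} \approx 0.00041271$
$\left(3539 + j\right) \left(-2380 - 2450\right) = \left(3539 + \frac{1}{2423}\right) \left(-2380 - 2450\right) = \frac{8574998}{2423} \left(-4830\right) = - \frac{41417240340}{2423}$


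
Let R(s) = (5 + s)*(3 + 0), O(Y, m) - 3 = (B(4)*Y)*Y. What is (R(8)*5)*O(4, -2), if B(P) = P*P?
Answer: 50505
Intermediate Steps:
B(P) = P**2
O(Y, m) = 3 + 16*Y**2 (O(Y, m) = 3 + (4**2*Y)*Y = 3 + (16*Y)*Y = 3 + 16*Y**2)
R(s) = 15 + 3*s (R(s) = (5 + s)*3 = 15 + 3*s)
(R(8)*5)*O(4, -2) = ((15 + 3*8)*5)*(3 + 16*4**2) = ((15 + 24)*5)*(3 + 16*16) = (39*5)*(3 + 256) = 195*259 = 50505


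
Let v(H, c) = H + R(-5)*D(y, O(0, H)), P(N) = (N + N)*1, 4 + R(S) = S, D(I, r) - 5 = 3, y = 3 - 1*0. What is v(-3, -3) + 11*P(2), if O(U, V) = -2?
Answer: -31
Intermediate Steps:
y = 3 (y = 3 + 0 = 3)
D(I, r) = 8 (D(I, r) = 5 + 3 = 8)
R(S) = -4 + S
P(N) = 2*N (P(N) = (2*N)*1 = 2*N)
v(H, c) = -72 + H (v(H, c) = H + (-4 - 5)*8 = H - 9*8 = H - 72 = -72 + H)
v(-3, -3) + 11*P(2) = (-72 - 3) + 11*(2*2) = -75 + 11*4 = -75 + 44 = -31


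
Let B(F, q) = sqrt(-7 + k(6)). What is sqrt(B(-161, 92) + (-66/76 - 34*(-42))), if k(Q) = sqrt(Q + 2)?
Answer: sqrt(2060778 + 1444*I*sqrt(7 - 2*sqrt(2)))/38 ≈ 37.777 + 0.027033*I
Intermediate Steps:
k(Q) = sqrt(2 + Q)
B(F, q) = sqrt(-7 + 2*sqrt(2)) (B(F, q) = sqrt(-7 + sqrt(2 + 6)) = sqrt(-7 + sqrt(8)) = sqrt(-7 + 2*sqrt(2)))
sqrt(B(-161, 92) + (-66/76 - 34*(-42))) = sqrt(sqrt(-7 + 2*sqrt(2)) + (-66/76 - 34*(-42))) = sqrt(sqrt(-7 + 2*sqrt(2)) + (-66*1/76 + 1428)) = sqrt(sqrt(-7 + 2*sqrt(2)) + (-33/38 + 1428)) = sqrt(sqrt(-7 + 2*sqrt(2)) + 54231/38) = sqrt(54231/38 + sqrt(-7 + 2*sqrt(2)))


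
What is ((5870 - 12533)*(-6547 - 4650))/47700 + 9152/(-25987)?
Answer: 49701011863/31784100 ≈ 1563.7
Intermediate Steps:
((5870 - 12533)*(-6547 - 4650))/47700 + 9152/(-25987) = -6663*(-11197)*(1/47700) + 9152*(-1/25987) = 74605611*(1/47700) - 704/1999 = 24868537/15900 - 704/1999 = 49701011863/31784100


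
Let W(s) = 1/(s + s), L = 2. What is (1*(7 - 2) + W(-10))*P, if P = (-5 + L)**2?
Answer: 891/20 ≈ 44.550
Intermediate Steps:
P = 9 (P = (-5 + 2)**2 = (-3)**2 = 9)
W(s) = 1/(2*s)
(1*(7 - 2) + W(-10))*P = (1*(7 - 2) + (1/2)/(-10))*9 = (1*5 + (1/2)*(-1/10))*9 = (5 - 1/20)*9 = (99/20)*9 = 891/20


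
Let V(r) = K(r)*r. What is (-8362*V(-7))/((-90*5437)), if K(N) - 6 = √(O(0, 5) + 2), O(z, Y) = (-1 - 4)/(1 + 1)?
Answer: -58534/81555 - 29267*I*√2/489330 ≈ -0.71772 - 0.084585*I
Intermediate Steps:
O(z, Y) = -5/2
K(N) = 6 + I*√2/2 (K(N) = 6 + √(-5/2 + 2) = 6 + √(-½) = 6 + I*√2/2)
V(r) = r*(6 + I*√2/2) (V(r) = (6 + I*√2/2)*r = r*(6 + I*√2/2))
(-8362*V(-7))/((-90*5437)) = (-4181*(-7)*(12 + I*√2))/((-90*5437)) = -8362*(-42 - 7*I*√2/2)/(-489330) = (351204 + 29267*I*√2)*(-1/489330) = -58534/81555 - 29267*I*√2/489330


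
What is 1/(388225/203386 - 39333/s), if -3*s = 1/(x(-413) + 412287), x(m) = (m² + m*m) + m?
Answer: 203386/18071794486865593 ≈ 1.1254e-11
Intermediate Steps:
x(m) = m + 2*m² (x(m) = (m² + m²) + m = 2*m² + m = m + 2*m²)
s = -1/2259036 (s = -1/(3*(-413*(1 + 2*(-413)) + 412287)) = -1/(3*(-413*(1 - 826) + 412287)) = -1/(3*(-413*(-825) + 412287)) = -1/(3*(340725 + 412287)) = -⅓/753012 = -⅓*1/753012 = -1/2259036 ≈ -4.4267e-7)
1/(388225/203386 - 39333/s) = 1/(388225/203386 - 39333/(-1/2259036)) = 1/(388225*(1/203386) - 39333*(-2259036)) = 1/(388225/203386 + 88854662988) = 1/(18071794486865593/203386) = 203386/18071794486865593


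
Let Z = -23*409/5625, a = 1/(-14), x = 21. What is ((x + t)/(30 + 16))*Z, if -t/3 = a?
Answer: -13497/17500 ≈ -0.77126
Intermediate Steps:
a = -1/14 ≈ -0.071429
t = 3/14 (t = -3*(-1/14) = 3/14 ≈ 0.21429)
Z = -9407/5625 (Z = -9407*1/5625 = -9407/5625 ≈ -1.6724)
((x + t)/(30 + 16))*Z = ((21 + 3/14)/(30 + 16))*(-9407/5625) = ((297/14)/46)*(-9407/5625) = ((297/14)*(1/46))*(-9407/5625) = (297/644)*(-9407/5625) = -13497/17500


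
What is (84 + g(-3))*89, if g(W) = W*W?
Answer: 8277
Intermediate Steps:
g(W) = W**2
(84 + g(-3))*89 = (84 + (-3)**2)*89 = (84 + 9)*89 = 93*89 = 8277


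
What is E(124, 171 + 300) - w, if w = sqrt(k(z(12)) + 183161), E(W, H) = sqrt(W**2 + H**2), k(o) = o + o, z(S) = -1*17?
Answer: sqrt(237217) - sqrt(183127) ≈ 59.116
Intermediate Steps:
z(S) = -17
k(o) = 2*o
E(W, H) = sqrt(H**2 + W**2)
w = sqrt(183127) (w = sqrt(2*(-17) + 183161) = sqrt(-34 + 183161) = sqrt(183127) ≈ 427.93)
E(124, 171 + 300) - w = sqrt((171 + 300)**2 + 124**2) - sqrt(183127) = sqrt(471**2 + 15376) - sqrt(183127) = sqrt(221841 + 15376) - sqrt(183127) = sqrt(237217) - sqrt(183127)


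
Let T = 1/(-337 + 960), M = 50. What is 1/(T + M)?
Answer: 623/31151 ≈ 0.019999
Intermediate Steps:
T = 1/623 ≈ 0.0016051
1/(T + M) = 1/(1/623 + 50) = 1/(31151/623) = 623/31151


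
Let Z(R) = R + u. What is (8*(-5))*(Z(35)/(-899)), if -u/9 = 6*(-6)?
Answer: 14360/899 ≈ 15.973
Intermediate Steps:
u = 324 (u = -54*(-6) = -9*(-36) = 324)
Z(R) = 324 + R (Z(R) = R + 324 = 324 + R)
(8*(-5))*(Z(35)/(-899)) = (8*(-5))*((324 + 35)/(-899)) = -14360*(-1)/899 = -40*(-359/899) = 14360/899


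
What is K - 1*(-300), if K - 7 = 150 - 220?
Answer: 237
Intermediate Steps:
K = -63 (K = 7 + (150 - 220) = 7 - 70 = -63)
K - 1*(-300) = -63 - 1*(-300) = -63 + 300 = 237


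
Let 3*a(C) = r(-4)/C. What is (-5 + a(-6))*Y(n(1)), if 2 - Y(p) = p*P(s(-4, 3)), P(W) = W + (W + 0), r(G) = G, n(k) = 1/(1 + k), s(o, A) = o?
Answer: -86/3 ≈ -28.667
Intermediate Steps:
P(W) = 2*W (P(W) = W + W = 2*W)
a(C) = -4/(3*C) (a(C) = (-4/C)/3 = -4/(3*C))
Y(p) = 2 + 8*p (Y(p) = 2 - p*2*(-4) = 2 - p*(-8) = 2 - (-8)*p = 2 + 8*p)
(-5 + a(-6))*Y(n(1)) = (-5 - 4/3/(-6))*(2 + 8/(1 + 1)) = (-5 - 4/3*(-⅙))*(2 + 8/2) = (-5 + 2/9)*(2 + 8*(½)) = -43*(2 + 4)/9 = -43/9*6 = -86/3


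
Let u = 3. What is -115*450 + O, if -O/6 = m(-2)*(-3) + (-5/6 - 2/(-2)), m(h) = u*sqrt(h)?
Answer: -51751 + 54*I*sqrt(2) ≈ -51751.0 + 76.368*I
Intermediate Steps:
m(h) = 3*sqrt(h)
O = -1 + 54*I*sqrt(2) (O = -6*((3*sqrt(-2))*(-3) + (-5/6 - 2/(-2))) = -6*((3*(I*sqrt(2)))*(-3) + (-5*1/6 - 2*(-1/2))) = -6*((3*I*sqrt(2))*(-3) + (-5/6 + 1)) = -6*(-9*I*sqrt(2) + 1/6) = -6*(1/6 - 9*I*sqrt(2)) = -1 + 54*I*sqrt(2) ≈ -1.0 + 76.368*I)
-115*450 + O = -115*450 + (-1 + 54*I*sqrt(2)) = -51750 + (-1 + 54*I*sqrt(2)) = -51751 + 54*I*sqrt(2)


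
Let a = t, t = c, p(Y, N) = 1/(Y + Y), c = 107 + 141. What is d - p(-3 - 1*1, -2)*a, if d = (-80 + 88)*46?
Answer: 399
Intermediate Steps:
c = 248
p(Y, N) = 1/(2*Y)
t = 248
d = 368 (d = 8*46 = 368)
a = 248
d - p(-3 - 1*1, -2)*a = 368 - 1/(2*(-3 - 1*1))*248 = 368 - 1/(2*(-3 - 1))*248 = 368 - (1/2)/(-4)*248 = 368 - (1/2)*(-1/4)*248 = 368 - (-1)*248/8 = 368 - 1*(-31) = 368 + 31 = 399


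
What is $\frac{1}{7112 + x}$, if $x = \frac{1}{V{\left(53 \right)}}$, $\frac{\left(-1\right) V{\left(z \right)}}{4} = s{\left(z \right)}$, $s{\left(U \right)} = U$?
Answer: $\frac{212}{1507743} \approx 0.00014061$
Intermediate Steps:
$V{\left(z \right)} = - 4 z$
$x = - \frac{1}{212}$ ($x = \frac{1}{\left(-4\right) 53} = \frac{1}{-212} = - \frac{1}{212} \approx -0.004717$)
$\frac{1}{7112 + x} = \frac{1}{7112 - \frac{1}{212}} = \frac{1}{\frac{1507743}{212}} = \frac{212}{1507743}$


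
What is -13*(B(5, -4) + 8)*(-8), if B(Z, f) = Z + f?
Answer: 936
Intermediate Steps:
-13*(B(5, -4) + 8)*(-8) = -13*((5 - 4) + 8)*(-8) = -13*(1 + 8)*(-8) = -13*9*(-8) = -117*(-8) = 936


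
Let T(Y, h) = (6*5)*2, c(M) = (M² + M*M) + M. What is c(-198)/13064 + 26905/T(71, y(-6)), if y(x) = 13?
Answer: 2226122/4899 ≈ 454.40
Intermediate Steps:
c(M) = M + 2*M² (c(M) = (M² + M²) + M = 2*M² + M = M + 2*M²)
T(Y, h) = 60 (T(Y, h) = 30*2 = 60)
c(-198)/13064 + 26905/T(71, y(-6)) = -198*(1 + 2*(-198))/13064 + 26905/60 = -198*(1 - 396)*(1/13064) + 26905*(1/60) = -198*(-395)*(1/13064) + 5381/12 = 78210*(1/13064) + 5381/12 = 39105/6532 + 5381/12 = 2226122/4899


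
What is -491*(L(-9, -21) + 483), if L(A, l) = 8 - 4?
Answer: -239117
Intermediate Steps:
L(A, l) = 4
-491*(L(-9, -21) + 483) = -491*(4 + 483) = -491*487 = -239117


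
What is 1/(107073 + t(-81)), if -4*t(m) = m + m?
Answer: 2/214227 ≈ 9.3359e-6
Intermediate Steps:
t(m) = -m/2 (t(m) = -(m + m)/4 = -m/2)
1/(107073 + t(-81)) = 1/(107073 - ½*(-81)) = 1/(107073 + 81/2) = 1/(214227/2) = 2/214227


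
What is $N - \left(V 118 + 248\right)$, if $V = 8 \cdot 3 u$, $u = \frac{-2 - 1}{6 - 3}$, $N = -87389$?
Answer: $-84805$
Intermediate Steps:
$u = -1$ ($u = - \frac{3}{3} = \left(-3\right) \frac{1}{3} = -1$)
$V = -24$ ($V = 8 \cdot 3 \left(-1\right) = 24 \left(-1\right) = -24$)
$N - \left(V 118 + 248\right) = -87389 - \left(\left(-24\right) 118 + 248\right) = -87389 - \left(-2832 + 248\right) = -87389 - -2584 = -87389 + 2584 = -84805$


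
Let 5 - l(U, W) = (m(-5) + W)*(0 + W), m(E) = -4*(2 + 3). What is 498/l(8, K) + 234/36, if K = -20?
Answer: 3113/530 ≈ 5.8736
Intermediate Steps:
m(E) = -20 (m(E) = -4*5 = -20)
l(U, W) = 5 - W*(-20 + W) (l(U, W) = 5 - (-20 + W)*(0 + W) = 5 - (-20 + W)*W = 5 - W*(-20 + W))
498/l(8, K) + 234/36 = 498/(5 - 1*(-20)² + 20*(-20)) + 234/36 = 498/(5 - 1*400 - 400) + 234*(1/36) = 498/(5 - 400 - 400) + 13/2 = 498/(-795) + 13/2 = 498*(-1/795) + 13/2 = -166/265 + 13/2 = 3113/530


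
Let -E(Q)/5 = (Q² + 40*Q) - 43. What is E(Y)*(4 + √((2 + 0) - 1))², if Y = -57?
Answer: -115750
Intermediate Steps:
E(Q) = 215 - 200*Q - 5*Q² (E(Q) = -5*((Q² + 40*Q) - 43) = -5*(-43 + Q² + 40*Q) = 215 - 200*Q - 5*Q²)
E(Y)*(4 + √((2 + 0) - 1))² = (215 - 200*(-57) - 5*(-57)²)*(4 + √((2 + 0) - 1))² = (215 + 11400 - 5*3249)*(4 + √(2 - 1))² = (215 + 11400 - 16245)*(4 + √1)² = -4630*(4 + 1)² = -4630*5² = -4630*25 = -115750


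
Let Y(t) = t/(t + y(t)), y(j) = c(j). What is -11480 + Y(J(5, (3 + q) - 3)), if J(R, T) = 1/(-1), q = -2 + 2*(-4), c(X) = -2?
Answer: -34439/3 ≈ -11480.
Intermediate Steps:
y(j) = -2
q = -10 (q = -2 - 8 = -10)
J(R, T) = -1
Y(t) = t/(-2 + t) (Y(t) = t/(t - 2) = t/(-2 + t))
-11480 + Y(J(5, (3 + q) - 3)) = -11480 - 1/(-2 - 1) = -11480 - 1/(-3) = -11480 - 1*(-1/3) = -11480 + 1/3 = -34439/3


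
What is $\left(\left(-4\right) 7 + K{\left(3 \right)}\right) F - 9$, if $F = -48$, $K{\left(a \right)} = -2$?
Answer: $1431$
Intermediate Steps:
$\left(\left(-4\right) 7 + K{\left(3 \right)}\right) F - 9 = \left(\left(-4\right) 7 - 2\right) \left(-48\right) - 9 = \left(-28 - 2\right) \left(-48\right) - 9 = \left(-30\right) \left(-48\right) - 9 = 1440 - 9 = 1431$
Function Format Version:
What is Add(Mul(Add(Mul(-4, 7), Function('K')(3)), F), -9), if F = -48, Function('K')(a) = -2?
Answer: 1431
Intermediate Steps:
Add(Mul(Add(Mul(-4, 7), Function('K')(3)), F), -9) = Add(Mul(Add(Mul(-4, 7), -2), -48), -9) = Add(Mul(Add(-28, -2), -48), -9) = Add(Mul(-30, -48), -9) = Add(1440, -9) = 1431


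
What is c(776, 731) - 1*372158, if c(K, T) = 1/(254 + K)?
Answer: -383322739/1030 ≈ -3.7216e+5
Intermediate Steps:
c(776, 731) - 1*372158 = 1/(254 + 776) - 1*372158 = 1/1030 - 372158 = -383322739/1030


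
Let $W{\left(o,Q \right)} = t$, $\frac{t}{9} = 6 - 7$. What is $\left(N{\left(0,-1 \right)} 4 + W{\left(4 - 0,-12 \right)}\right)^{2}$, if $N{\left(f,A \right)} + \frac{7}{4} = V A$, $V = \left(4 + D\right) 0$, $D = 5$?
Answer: $256$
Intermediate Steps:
$t = -9$ ($t = 9 \left(6 - 7\right) = 9 \left(-1\right) = -9$)
$V = 0$ ($V = \left(4 + 5\right) 0 = 9 \cdot 0 = 0$)
$N{\left(f,A \right)} = - \frac{7}{4}$ ($N{\left(f,A \right)} = - \frac{7}{4} + 0 A = - \frac{7}{4} + 0 = - \frac{7}{4}$)
$W{\left(o,Q \right)} = -9$
$\left(N{\left(0,-1 \right)} 4 + W{\left(4 - 0,-12 \right)}\right)^{2} = \left(\left(- \frac{7}{4}\right) 4 - 9\right)^{2} = \left(-7 - 9\right)^{2} = \left(-16\right)^{2} = 256$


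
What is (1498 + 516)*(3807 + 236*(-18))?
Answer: -888174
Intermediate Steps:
(1498 + 516)*(3807 + 236*(-18)) = 2014*(3807 - 4248) = 2014*(-441) = -888174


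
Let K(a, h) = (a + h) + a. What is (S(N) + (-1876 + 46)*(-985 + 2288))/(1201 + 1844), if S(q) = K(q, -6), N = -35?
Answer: -2384566/3045 ≈ -783.11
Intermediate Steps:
K(a, h) = h + 2*a
S(q) = -6 + 2*q
(S(N) + (-1876 + 46)*(-985 + 2288))/(1201 + 1844) = ((-6 + 2*(-35)) + (-1876 + 46)*(-985 + 2288))/(1201 + 1844) = ((-6 - 70) - 1830*1303)/3045 = (-76 - 2384490)*(1/3045) = -2384566*1/3045 = -2384566/3045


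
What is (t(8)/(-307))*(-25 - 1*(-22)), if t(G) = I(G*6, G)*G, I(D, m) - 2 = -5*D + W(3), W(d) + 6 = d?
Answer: -5784/307 ≈ -18.840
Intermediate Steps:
W(d) = -6 + d
I(D, m) = -1 - 5*D (I(D, m) = 2 + (-5*D + (-6 + 3)) = 2 + (-5*D - 3) = 2 + (-3 - 5*D) = -1 - 5*D)
t(G) = G*(-1 - 30*G) (t(G) = (-1 - 5*G*6)*G = (-1 - 30*G)*G = G*(-1 - 30*G))
(t(8)/(-307))*(-25 - 1*(-22)) = ((8*(-1 - 30*8))/(-307))*(-25 - 1*(-22)) = ((8*(-1 - 240))*(-1/307))*(-25 + 22) = ((8*(-241))*(-1/307))*(-3) = -1928*(-1/307)*(-3) = (1928/307)*(-3) = -5784/307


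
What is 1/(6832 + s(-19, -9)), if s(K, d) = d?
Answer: 1/6823 ≈ 0.00014656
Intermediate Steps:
1/(6832 + s(-19, -9)) = 1/(6832 - 9) = 1/6823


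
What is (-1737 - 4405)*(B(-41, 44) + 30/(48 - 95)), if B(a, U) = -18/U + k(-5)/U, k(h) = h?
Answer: 7373471/1034 ≈ 7131.0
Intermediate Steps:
B(a, U) = -23/U (B(a, U) = -18/U - 5/U = -23/U)
(-1737 - 4405)*(B(-41, 44) + 30/(48 - 95)) = (-1737 - 4405)*(-23/44 + 30/(48 - 95)) = -6142*(-23*1/44 + 30/(-47)) = -6142*(-23/44 - 1/47*30) = -6142*(-23/44 - 30/47) = -6142*(-2401/2068) = 7373471/1034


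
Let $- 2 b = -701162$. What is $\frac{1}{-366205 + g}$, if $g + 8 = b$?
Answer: $- \frac{1}{15632} \approx -6.3971 \cdot 10^{-5}$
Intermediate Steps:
$b = 350581$ ($b = \left(- \frac{1}{2}\right) \left(-701162\right) = 350581$)
$g = 350573$ ($g = -8 + 350581 = 350573$)
$\frac{1}{-366205 + g} = \frac{1}{-366205 + 350573} = \frac{1}{-15632} = - \frac{1}{15632}$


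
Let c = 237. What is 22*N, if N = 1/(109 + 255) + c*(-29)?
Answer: -27519481/182 ≈ -1.5121e+5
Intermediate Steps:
N = -2501771/364 (N = 1/(109 + 255) + 237*(-29) = 1/364 - 6873 = -2501771/364 ≈ -6873.0)
22*N = 22*(-2501771/364) = -27519481/182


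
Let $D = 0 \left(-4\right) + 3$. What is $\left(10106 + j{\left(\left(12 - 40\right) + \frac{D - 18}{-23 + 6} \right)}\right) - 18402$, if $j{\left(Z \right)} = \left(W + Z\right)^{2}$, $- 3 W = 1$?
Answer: $- \frac{19617896}{2601} \approx -7542.4$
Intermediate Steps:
$W = - \frac{1}{3}$ ($W = \left(- \frac{1}{3}\right) 1 = - \frac{1}{3} \approx -0.33333$)
$D = 3$ ($D = 0 + 3 = 3$)
$j{\left(Z \right)} = \left(- \frac{1}{3} + Z\right)^{2}$
$\left(10106 + j{\left(\left(12 - 40\right) + \frac{D - 18}{-23 + 6} \right)}\right) - 18402 = \left(10106 + \frac{\left(-1 + 3 \left(\left(12 - 40\right) + \frac{3 - 18}{-23 + 6}\right)\right)^{2}}{9}\right) - 18402 = \left(10106 + \frac{\left(-1 + 3 \left(-28 - \frac{15}{-17}\right)\right)^{2}}{9}\right) - 18402 = \left(10106 + \frac{\left(-1 + 3 \left(-28 - - \frac{15}{17}\right)\right)^{2}}{9}\right) - 18402 = \left(10106 + \frac{\left(-1 + 3 \left(-28 + \frac{15}{17}\right)\right)^{2}}{9}\right) - 18402 = \left(10106 + \frac{\left(-1 + 3 \left(- \frac{461}{17}\right)\right)^{2}}{9}\right) - 18402 = \left(10106 + \frac{\left(-1 - \frac{1383}{17}\right)^{2}}{9}\right) - 18402 = \left(10106 + \frac{\left(- \frac{1400}{17}\right)^{2}}{9}\right) - 18402 = \left(10106 + \frac{1}{9} \cdot \frac{1960000}{289}\right) - 18402 = \left(10106 + \frac{1960000}{2601}\right) - 18402 = \frac{28245706}{2601} - 18402 = - \frac{19617896}{2601}$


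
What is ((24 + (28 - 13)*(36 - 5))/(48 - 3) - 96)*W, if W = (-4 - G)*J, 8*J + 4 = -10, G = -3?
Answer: -8939/60 ≈ -148.98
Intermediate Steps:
J = -7/4 (J = -½ + (⅛)*(-10) = -½ - 5/4 = -7/4 ≈ -1.7500)
W = 7/4 (W = (-4 - 1*(-3))*(-7/4) = (-4 + 3)*(-7/4) = -1*(-7/4) = 7/4 ≈ 1.7500)
((24 + (28 - 13)*(36 - 5))/(48 - 3) - 96)*W = ((24 + (28 - 13)*(36 - 5))/(48 - 3) - 96)*(7/4) = ((24 + 15*31)/45 - 96)*(7/4) = ((24 + 465)*(1/45) - 96)*(7/4) = (489*(1/45) - 96)*(7/4) = (163/15 - 96)*(7/4) = -1277/15*7/4 = -8939/60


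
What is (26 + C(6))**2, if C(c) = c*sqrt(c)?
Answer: 892 + 312*sqrt(6) ≈ 1656.2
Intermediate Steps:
C(c) = c**(3/2)
(26 + C(6))**2 = (26 + 6**(3/2))**2 = (26 + 6*sqrt(6))**2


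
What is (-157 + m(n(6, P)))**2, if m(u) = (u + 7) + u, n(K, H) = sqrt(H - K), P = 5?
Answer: 22496 - 600*I ≈ 22496.0 - 600.0*I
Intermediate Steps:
m(u) = 7 + 2*u (m(u) = (7 + u) + u = 7 + 2*u)
(-157 + m(n(6, P)))**2 = (-157 + (7 + 2*sqrt(5 - 1*6)))**2 = (-157 + (7 + 2*sqrt(5 - 6)))**2 = (-157 + (7 + 2*sqrt(-1)))**2 = (-157 + (7 + 2*I))**2 = (-150 + 2*I)**2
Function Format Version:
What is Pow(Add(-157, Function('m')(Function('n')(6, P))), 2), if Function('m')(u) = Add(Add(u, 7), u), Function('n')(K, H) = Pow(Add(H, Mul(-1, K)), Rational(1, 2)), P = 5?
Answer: Add(22496, Mul(-600, I)) ≈ Add(22496., Mul(-600.00, I))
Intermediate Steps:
Function('m')(u) = Add(7, Mul(2, u)) (Function('m')(u) = Add(Add(7, u), u) = Add(7, Mul(2, u)))
Pow(Add(-157, Function('m')(Function('n')(6, P))), 2) = Pow(Add(-157, Add(7, Mul(2, Pow(Add(5, Mul(-1, 6)), Rational(1, 2))))), 2) = Pow(Add(-157, Add(7, Mul(2, Pow(Add(5, -6), Rational(1, 2))))), 2) = Pow(Add(-157, Add(7, Mul(2, Pow(-1, Rational(1, 2))))), 2) = Pow(Add(-157, Add(7, Mul(2, I))), 2) = Pow(Add(-150, Mul(2, I)), 2)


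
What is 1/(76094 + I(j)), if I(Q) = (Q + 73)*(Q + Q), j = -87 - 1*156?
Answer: 1/158714 ≈ 6.3006e-6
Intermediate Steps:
j = -243 (j = -87 - 156 = -243)
I(Q) = 2*Q*(73 + Q) (I(Q) = (73 + Q)*(2*Q) = 2*Q*(73 + Q))
1/(76094 + I(j)) = 1/(76094 + 2*(-243)*(73 - 243)) = 1/(76094 + 2*(-243)*(-170)) = 1/(76094 + 82620) = 1/158714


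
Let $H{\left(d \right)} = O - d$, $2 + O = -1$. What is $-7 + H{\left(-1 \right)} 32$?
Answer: $-71$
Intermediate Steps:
$O = -3$ ($O = -2 - 1 = -3$)
$H{\left(d \right)} = -3 - d$
$-7 + H{\left(-1 \right)} 32 = -7 + \left(-3 - -1\right) 32 = -7 + \left(-3 + 1\right) 32 = -7 - 64 = -71$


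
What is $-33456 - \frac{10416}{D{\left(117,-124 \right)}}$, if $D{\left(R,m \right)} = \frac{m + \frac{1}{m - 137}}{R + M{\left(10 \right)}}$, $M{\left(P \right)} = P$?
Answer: $- \frac{737544288}{32365} \approx -22788.0$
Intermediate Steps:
$D{\left(R,m \right)} = \frac{m + \frac{1}{-137 + m}}{10 + R}$ ($D{\left(R,m \right)} = \frac{m + \frac{1}{m - 137}}{R + 10} = \frac{m + \frac{1}{-137 + m}}{10 + R}$)
$-33456 - \frac{10416}{D{\left(117,-124 \right)}} = -33456 - \frac{10416}{\frac{1}{-1370 - 16029 + 10 \left(-124\right) + 117 \left(-124\right)} \left(1 + \left(-124\right)^{2} - -16988\right)} = -33456 - \frac{10416}{\frac{1}{-1370 - 16029 - 1240 - 14508} \left(1 + 15376 + 16988\right)} = -33456 - \frac{10416}{\frac{1}{-33147} \cdot 32365} = -33456 - \frac{10416}{\left(- \frac{1}{33147}\right) 32365} = -33456 - \frac{10416}{- \frac{32365}{33147}} = -33456 - - \frac{345259152}{32365} = -33456 + \frac{345259152}{32365} = - \frac{737544288}{32365}$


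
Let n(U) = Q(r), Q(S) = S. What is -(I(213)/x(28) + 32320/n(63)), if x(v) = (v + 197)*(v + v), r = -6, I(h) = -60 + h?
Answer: 22623949/4200 ≈ 5386.7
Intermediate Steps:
n(U) = -6
x(v) = 2*v*(197 + v) (x(v) = (197 + v)*(2*v) = 2*v*(197 + v))
-(I(213)/x(28) + 32320/n(63)) = -((-60 + 213)/((2*28*(197 + 28))) + 32320/(-6)) = -(153/((2*28*225)) + 32320*(-⅙)) = -(153/12600 - 16160/3) = -(153*(1/12600) - 16160/3) = -(17/1400 - 16160/3) = -1*(-22623949/4200) = 22623949/4200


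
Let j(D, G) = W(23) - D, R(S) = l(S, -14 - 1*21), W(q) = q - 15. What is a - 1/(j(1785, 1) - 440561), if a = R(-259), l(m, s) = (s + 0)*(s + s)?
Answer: 1083728101/442338 ≈ 2450.0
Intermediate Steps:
W(q) = -15 + q
l(m, s) = 2*s**2 (l(m, s) = s*(2*s) = 2*s**2)
R(S) = 2450 (R(S) = 2*(-14 - 1*21)**2 = 2*(-14 - 21)**2 = 2*(-35)**2 = 2*1225 = 2450)
j(D, G) = 8 - D (j(D, G) = (-15 + 23) - D = 8 - D)
a = 2450
a - 1/(j(1785, 1) - 440561) = 2450 - 1/((8 - 1*1785) - 440561) = 2450 - 1/((8 - 1785) - 440561) = 2450 - 1/(-1777 - 440561) = 2450 - 1/(-442338) = 2450 - 1*(-1/442338) = 2450 + 1/442338 = 1083728101/442338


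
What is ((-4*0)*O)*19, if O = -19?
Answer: 0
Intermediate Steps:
((-4*0)*O)*19 = (-4*0*(-19))*19 = (0*(-19))*19 = 0*19 = 0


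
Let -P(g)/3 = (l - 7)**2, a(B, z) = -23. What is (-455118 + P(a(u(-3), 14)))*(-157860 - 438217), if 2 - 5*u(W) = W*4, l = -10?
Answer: 271802170845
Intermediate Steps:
u(W) = 2/5 - 4*W/5 (u(W) = 2/5 - W*4/5 = 2/5 - 4*W/5)
P(g) = -867 (P(g) = -3*(-10 - 7)**2 = -3*(-17)**2 = -3*289 = -867)
(-455118 + P(a(u(-3), 14)))*(-157860 - 438217) = (-455118 - 867)*(-157860 - 438217) = -455985*(-596077) = 271802170845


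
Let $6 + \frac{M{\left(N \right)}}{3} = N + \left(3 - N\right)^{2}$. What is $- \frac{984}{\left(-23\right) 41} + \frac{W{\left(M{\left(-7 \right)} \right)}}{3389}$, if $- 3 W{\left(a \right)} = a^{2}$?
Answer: $- \frac{440925}{77947} \approx -5.6567$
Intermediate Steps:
$M{\left(N \right)} = -18 + 3 N + 3 \left(3 - N\right)^{2}$ ($M{\left(N \right)} = -18 + 3 \left(N + \left(3 - N\right)^{2}\right) = -18 + \left(3 N + 3 \left(3 - N\right)^{2}\right) = -18 + 3 N + 3 \left(3 - N\right)^{2}$)
$W{\left(a \right)} = - \frac{a^{2}}{3}$
$- \frac{984}{\left(-23\right) 41} + \frac{W{\left(M{\left(-7 \right)} \right)}}{3389} = - \frac{984}{\left(-23\right) 41} + \frac{\left(- \frac{1}{3}\right) \left(-18 + 3 \left(-7\right) + 3 \left(-3 - 7\right)^{2}\right)^{2}}{3389} = - \frac{984}{-943} + - \frac{\left(-18 - 21 + 3 \left(-10\right)^{2}\right)^{2}}{3} \cdot \frac{1}{3389} = \left(-984\right) \left(- \frac{1}{943}\right) + - \frac{\left(-18 - 21 + 3 \cdot 100\right)^{2}}{3} \cdot \frac{1}{3389} = \frac{24}{23} + - \frac{\left(-18 - 21 + 300\right)^{2}}{3} \cdot \frac{1}{3389} = \frac{24}{23} + - \frac{261^{2}}{3} \cdot \frac{1}{3389} = \frac{24}{23} + \left(- \frac{1}{3}\right) 68121 \cdot \frac{1}{3389} = \frac{24}{23} - \frac{22707}{3389} = - \frac{440925}{77947}$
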